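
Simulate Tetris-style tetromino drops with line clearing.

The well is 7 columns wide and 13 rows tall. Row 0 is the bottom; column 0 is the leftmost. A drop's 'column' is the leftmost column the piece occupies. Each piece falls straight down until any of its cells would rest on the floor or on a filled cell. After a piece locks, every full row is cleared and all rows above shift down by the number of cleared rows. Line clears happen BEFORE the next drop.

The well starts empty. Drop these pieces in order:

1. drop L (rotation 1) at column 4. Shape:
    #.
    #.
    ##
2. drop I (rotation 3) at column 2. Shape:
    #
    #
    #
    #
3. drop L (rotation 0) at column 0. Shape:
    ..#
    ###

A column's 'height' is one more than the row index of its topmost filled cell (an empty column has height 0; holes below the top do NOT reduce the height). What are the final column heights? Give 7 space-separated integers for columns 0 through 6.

Answer: 5 5 6 0 3 1 0

Derivation:
Drop 1: L rot1 at col 4 lands with bottom-row=0; cleared 0 line(s) (total 0); column heights now [0 0 0 0 3 1 0], max=3
Drop 2: I rot3 at col 2 lands with bottom-row=0; cleared 0 line(s) (total 0); column heights now [0 0 4 0 3 1 0], max=4
Drop 3: L rot0 at col 0 lands with bottom-row=4; cleared 0 line(s) (total 0); column heights now [5 5 6 0 3 1 0], max=6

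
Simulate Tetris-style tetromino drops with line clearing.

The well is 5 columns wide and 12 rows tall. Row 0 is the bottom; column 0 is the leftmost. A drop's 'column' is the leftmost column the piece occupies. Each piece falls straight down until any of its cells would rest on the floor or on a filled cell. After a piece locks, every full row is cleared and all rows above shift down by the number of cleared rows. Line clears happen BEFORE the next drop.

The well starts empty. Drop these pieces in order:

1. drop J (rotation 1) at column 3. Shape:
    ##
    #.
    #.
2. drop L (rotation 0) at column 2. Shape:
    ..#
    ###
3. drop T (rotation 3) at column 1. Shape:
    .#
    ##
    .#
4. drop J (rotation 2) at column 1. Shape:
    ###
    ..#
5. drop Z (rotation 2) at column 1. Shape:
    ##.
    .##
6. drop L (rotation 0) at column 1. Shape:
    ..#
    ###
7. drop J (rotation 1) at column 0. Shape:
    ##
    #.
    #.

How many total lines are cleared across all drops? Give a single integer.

Answer: 0

Derivation:
Drop 1: J rot1 at col 3 lands with bottom-row=0; cleared 0 line(s) (total 0); column heights now [0 0 0 3 3], max=3
Drop 2: L rot0 at col 2 lands with bottom-row=3; cleared 0 line(s) (total 0); column heights now [0 0 4 4 5], max=5
Drop 3: T rot3 at col 1 lands with bottom-row=4; cleared 0 line(s) (total 0); column heights now [0 6 7 4 5], max=7
Drop 4: J rot2 at col 1 lands with bottom-row=6; cleared 0 line(s) (total 0); column heights now [0 8 8 8 5], max=8
Drop 5: Z rot2 at col 1 lands with bottom-row=8; cleared 0 line(s) (total 0); column heights now [0 10 10 9 5], max=10
Drop 6: L rot0 at col 1 lands with bottom-row=10; cleared 0 line(s) (total 0); column heights now [0 11 11 12 5], max=12
Drop 7: J rot1 at col 0 lands with bottom-row=9; cleared 0 line(s) (total 0); column heights now [12 12 11 12 5], max=12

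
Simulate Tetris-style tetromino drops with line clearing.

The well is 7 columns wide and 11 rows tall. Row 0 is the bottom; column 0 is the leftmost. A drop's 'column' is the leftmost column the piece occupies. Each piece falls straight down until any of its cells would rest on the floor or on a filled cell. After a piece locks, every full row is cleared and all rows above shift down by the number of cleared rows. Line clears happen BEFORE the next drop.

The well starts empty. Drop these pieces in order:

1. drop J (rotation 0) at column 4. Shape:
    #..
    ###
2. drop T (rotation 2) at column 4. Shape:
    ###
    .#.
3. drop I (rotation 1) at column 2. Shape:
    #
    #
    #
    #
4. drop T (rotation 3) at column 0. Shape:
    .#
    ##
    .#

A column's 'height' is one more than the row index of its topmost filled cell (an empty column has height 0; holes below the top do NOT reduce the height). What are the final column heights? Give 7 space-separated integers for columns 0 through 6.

Answer: 2 3 4 0 3 3 3

Derivation:
Drop 1: J rot0 at col 4 lands with bottom-row=0; cleared 0 line(s) (total 0); column heights now [0 0 0 0 2 1 1], max=2
Drop 2: T rot2 at col 4 lands with bottom-row=1; cleared 0 line(s) (total 0); column heights now [0 0 0 0 3 3 3], max=3
Drop 3: I rot1 at col 2 lands with bottom-row=0; cleared 0 line(s) (total 0); column heights now [0 0 4 0 3 3 3], max=4
Drop 4: T rot3 at col 0 lands with bottom-row=0; cleared 0 line(s) (total 0); column heights now [2 3 4 0 3 3 3], max=4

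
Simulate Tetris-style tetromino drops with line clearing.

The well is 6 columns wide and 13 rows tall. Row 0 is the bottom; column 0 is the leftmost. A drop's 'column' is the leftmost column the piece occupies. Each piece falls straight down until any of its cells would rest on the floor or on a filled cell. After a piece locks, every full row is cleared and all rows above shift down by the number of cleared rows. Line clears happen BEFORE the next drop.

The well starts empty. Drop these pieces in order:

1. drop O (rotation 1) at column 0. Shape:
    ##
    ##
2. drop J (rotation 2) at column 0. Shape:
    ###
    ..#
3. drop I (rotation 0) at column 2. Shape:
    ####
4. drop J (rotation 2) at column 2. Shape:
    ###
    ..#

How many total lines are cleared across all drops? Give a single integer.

Drop 1: O rot1 at col 0 lands with bottom-row=0; cleared 0 line(s) (total 0); column heights now [2 2 0 0 0 0], max=2
Drop 2: J rot2 at col 0 lands with bottom-row=1; cleared 0 line(s) (total 0); column heights now [3 3 3 0 0 0], max=3
Drop 3: I rot0 at col 2 lands with bottom-row=3; cleared 0 line(s) (total 0); column heights now [3 3 4 4 4 4], max=4
Drop 4: J rot2 at col 2 lands with bottom-row=4; cleared 0 line(s) (total 0); column heights now [3 3 6 6 6 4], max=6

Answer: 0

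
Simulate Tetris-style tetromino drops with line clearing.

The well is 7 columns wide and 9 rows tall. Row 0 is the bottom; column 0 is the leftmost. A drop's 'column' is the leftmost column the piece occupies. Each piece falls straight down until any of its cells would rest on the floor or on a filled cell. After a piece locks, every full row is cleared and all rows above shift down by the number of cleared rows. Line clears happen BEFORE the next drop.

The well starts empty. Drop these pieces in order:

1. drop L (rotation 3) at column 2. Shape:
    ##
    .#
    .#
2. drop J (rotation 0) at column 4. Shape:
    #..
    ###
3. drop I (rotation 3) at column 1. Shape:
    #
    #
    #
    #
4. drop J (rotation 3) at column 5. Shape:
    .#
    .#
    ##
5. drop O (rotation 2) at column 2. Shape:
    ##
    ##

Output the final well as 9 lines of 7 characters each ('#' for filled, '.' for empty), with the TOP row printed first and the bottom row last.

Answer: .......
.......
.......
.......
..##...
.###..#
.###..#
.#.####
.#.####

Derivation:
Drop 1: L rot3 at col 2 lands with bottom-row=0; cleared 0 line(s) (total 0); column heights now [0 0 3 3 0 0 0], max=3
Drop 2: J rot0 at col 4 lands with bottom-row=0; cleared 0 line(s) (total 0); column heights now [0 0 3 3 2 1 1], max=3
Drop 3: I rot3 at col 1 lands with bottom-row=0; cleared 0 line(s) (total 0); column heights now [0 4 3 3 2 1 1], max=4
Drop 4: J rot3 at col 5 lands with bottom-row=1; cleared 0 line(s) (total 0); column heights now [0 4 3 3 2 2 4], max=4
Drop 5: O rot2 at col 2 lands with bottom-row=3; cleared 0 line(s) (total 0); column heights now [0 4 5 5 2 2 4], max=5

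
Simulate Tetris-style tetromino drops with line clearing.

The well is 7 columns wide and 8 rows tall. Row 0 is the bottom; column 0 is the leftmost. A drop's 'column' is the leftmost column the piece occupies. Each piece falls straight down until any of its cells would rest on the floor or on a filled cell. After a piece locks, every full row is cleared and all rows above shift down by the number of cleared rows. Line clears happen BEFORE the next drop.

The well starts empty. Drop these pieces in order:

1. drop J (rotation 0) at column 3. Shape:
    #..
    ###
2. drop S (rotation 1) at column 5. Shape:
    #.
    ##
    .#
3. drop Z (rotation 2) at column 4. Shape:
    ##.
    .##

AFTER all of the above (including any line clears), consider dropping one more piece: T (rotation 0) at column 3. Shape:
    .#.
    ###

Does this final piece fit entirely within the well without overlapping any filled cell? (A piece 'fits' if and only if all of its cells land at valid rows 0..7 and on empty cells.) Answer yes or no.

Answer: yes

Derivation:
Drop 1: J rot0 at col 3 lands with bottom-row=0; cleared 0 line(s) (total 0); column heights now [0 0 0 2 1 1 0], max=2
Drop 2: S rot1 at col 5 lands with bottom-row=0; cleared 0 line(s) (total 0); column heights now [0 0 0 2 1 3 2], max=3
Drop 3: Z rot2 at col 4 lands with bottom-row=3; cleared 0 line(s) (total 0); column heights now [0 0 0 2 5 5 4], max=5
Test piece T rot0 at col 3 (width 3): heights before test = [0 0 0 2 5 5 4]; fits = True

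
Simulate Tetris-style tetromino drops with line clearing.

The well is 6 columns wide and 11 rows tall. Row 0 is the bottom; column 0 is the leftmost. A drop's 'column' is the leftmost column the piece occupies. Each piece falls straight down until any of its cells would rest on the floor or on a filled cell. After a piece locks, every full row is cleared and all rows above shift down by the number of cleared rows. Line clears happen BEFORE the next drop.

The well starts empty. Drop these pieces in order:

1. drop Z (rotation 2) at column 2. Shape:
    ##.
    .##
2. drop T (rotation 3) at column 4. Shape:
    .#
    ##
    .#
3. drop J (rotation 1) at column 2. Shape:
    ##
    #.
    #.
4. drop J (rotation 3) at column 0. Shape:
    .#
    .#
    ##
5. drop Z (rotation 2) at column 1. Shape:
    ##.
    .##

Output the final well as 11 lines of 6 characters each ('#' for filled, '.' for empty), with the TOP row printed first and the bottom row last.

Answer: ......
......
......
......
.##...
..##..
..##..
..#...
.##..#
.#####
##.###

Derivation:
Drop 1: Z rot2 at col 2 lands with bottom-row=0; cleared 0 line(s) (total 0); column heights now [0 0 2 2 1 0], max=2
Drop 2: T rot3 at col 4 lands with bottom-row=0; cleared 0 line(s) (total 0); column heights now [0 0 2 2 2 3], max=3
Drop 3: J rot1 at col 2 lands with bottom-row=2; cleared 0 line(s) (total 0); column heights now [0 0 5 5 2 3], max=5
Drop 4: J rot3 at col 0 lands with bottom-row=0; cleared 0 line(s) (total 0); column heights now [1 3 5 5 2 3], max=5
Drop 5: Z rot2 at col 1 lands with bottom-row=5; cleared 0 line(s) (total 0); column heights now [1 7 7 6 2 3], max=7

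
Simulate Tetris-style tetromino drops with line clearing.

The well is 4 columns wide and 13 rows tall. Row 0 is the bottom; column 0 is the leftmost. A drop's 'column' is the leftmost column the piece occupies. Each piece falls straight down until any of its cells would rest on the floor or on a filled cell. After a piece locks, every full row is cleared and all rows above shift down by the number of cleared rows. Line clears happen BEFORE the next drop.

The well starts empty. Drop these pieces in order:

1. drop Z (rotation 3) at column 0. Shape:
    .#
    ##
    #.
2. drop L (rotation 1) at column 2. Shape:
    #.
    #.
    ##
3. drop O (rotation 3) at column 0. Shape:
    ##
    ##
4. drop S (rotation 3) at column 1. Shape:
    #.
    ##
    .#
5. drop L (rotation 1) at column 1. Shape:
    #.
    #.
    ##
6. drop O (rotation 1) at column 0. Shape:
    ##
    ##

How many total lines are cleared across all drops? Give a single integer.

Answer: 0

Derivation:
Drop 1: Z rot3 at col 0 lands with bottom-row=0; cleared 0 line(s) (total 0); column heights now [2 3 0 0], max=3
Drop 2: L rot1 at col 2 lands with bottom-row=0; cleared 0 line(s) (total 0); column heights now [2 3 3 1], max=3
Drop 3: O rot3 at col 0 lands with bottom-row=3; cleared 0 line(s) (total 0); column heights now [5 5 3 1], max=5
Drop 4: S rot3 at col 1 lands with bottom-row=4; cleared 0 line(s) (total 0); column heights now [5 7 6 1], max=7
Drop 5: L rot1 at col 1 lands with bottom-row=7; cleared 0 line(s) (total 0); column heights now [5 10 8 1], max=10
Drop 6: O rot1 at col 0 lands with bottom-row=10; cleared 0 line(s) (total 0); column heights now [12 12 8 1], max=12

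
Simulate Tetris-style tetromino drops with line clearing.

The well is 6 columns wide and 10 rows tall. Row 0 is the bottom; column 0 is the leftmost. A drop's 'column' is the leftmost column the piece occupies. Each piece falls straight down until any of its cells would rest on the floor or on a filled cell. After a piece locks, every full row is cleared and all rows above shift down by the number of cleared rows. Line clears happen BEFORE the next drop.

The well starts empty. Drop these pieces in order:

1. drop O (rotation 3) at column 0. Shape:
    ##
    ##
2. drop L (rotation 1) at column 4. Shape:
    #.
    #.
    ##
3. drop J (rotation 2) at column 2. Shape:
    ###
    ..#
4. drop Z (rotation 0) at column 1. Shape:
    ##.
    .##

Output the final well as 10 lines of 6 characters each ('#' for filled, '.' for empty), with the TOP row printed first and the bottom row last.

Answer: ......
......
......
.##...
..##..
..###.
....#.
....#.
##..#.
##..##

Derivation:
Drop 1: O rot3 at col 0 lands with bottom-row=0; cleared 0 line(s) (total 0); column heights now [2 2 0 0 0 0], max=2
Drop 2: L rot1 at col 4 lands with bottom-row=0; cleared 0 line(s) (total 0); column heights now [2 2 0 0 3 1], max=3
Drop 3: J rot2 at col 2 lands with bottom-row=3; cleared 0 line(s) (total 0); column heights now [2 2 5 5 5 1], max=5
Drop 4: Z rot0 at col 1 lands with bottom-row=5; cleared 0 line(s) (total 0); column heights now [2 7 7 6 5 1], max=7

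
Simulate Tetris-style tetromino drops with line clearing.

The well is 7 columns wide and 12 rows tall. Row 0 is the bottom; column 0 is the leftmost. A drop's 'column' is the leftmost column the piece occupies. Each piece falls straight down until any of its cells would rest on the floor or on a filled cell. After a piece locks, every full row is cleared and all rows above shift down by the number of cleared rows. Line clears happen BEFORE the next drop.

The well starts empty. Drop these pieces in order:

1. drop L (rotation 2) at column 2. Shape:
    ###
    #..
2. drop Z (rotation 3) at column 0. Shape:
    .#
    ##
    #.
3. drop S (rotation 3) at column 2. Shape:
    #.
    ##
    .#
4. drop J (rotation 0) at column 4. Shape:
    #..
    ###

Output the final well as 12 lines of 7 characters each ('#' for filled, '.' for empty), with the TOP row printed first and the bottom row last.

Drop 1: L rot2 at col 2 lands with bottom-row=0; cleared 0 line(s) (total 0); column heights now [0 0 2 2 2 0 0], max=2
Drop 2: Z rot3 at col 0 lands with bottom-row=0; cleared 0 line(s) (total 0); column heights now [2 3 2 2 2 0 0], max=3
Drop 3: S rot3 at col 2 lands with bottom-row=2; cleared 0 line(s) (total 0); column heights now [2 3 5 4 2 0 0], max=5
Drop 4: J rot0 at col 4 lands with bottom-row=2; cleared 0 line(s) (total 0); column heights now [2 3 5 4 4 3 3], max=5

Answer: .......
.......
.......
.......
.......
.......
.......
..#....
..###..
.#.####
#####..
#.#....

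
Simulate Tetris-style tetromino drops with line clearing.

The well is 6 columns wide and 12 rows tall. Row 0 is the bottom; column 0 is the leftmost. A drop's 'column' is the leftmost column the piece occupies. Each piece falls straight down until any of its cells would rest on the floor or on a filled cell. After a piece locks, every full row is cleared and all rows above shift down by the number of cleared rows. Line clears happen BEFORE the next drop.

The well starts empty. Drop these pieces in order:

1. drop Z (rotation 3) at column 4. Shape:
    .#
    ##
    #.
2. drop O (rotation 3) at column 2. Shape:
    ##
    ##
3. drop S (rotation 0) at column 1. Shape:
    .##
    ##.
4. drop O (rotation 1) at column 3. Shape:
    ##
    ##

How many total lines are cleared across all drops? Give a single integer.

Drop 1: Z rot3 at col 4 lands with bottom-row=0; cleared 0 line(s) (total 0); column heights now [0 0 0 0 2 3], max=3
Drop 2: O rot3 at col 2 lands with bottom-row=0; cleared 0 line(s) (total 0); column heights now [0 0 2 2 2 3], max=3
Drop 3: S rot0 at col 1 lands with bottom-row=2; cleared 0 line(s) (total 0); column heights now [0 3 4 4 2 3], max=4
Drop 4: O rot1 at col 3 lands with bottom-row=4; cleared 0 line(s) (total 0); column heights now [0 3 4 6 6 3], max=6

Answer: 0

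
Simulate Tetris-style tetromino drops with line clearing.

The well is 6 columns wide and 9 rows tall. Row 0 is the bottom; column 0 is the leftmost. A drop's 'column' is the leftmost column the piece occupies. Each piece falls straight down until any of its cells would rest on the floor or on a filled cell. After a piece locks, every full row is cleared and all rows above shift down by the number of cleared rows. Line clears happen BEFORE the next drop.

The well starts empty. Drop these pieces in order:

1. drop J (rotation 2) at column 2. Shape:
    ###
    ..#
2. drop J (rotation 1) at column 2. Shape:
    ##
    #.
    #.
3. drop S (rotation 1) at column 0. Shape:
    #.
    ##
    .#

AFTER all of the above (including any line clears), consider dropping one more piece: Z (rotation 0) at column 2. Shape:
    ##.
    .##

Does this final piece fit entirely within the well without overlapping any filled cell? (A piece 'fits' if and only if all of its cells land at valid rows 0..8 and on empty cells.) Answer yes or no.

Drop 1: J rot2 at col 2 lands with bottom-row=0; cleared 0 line(s) (total 0); column heights now [0 0 2 2 2 0], max=2
Drop 2: J rot1 at col 2 lands with bottom-row=2; cleared 0 line(s) (total 0); column heights now [0 0 5 5 2 0], max=5
Drop 3: S rot1 at col 0 lands with bottom-row=0; cleared 0 line(s) (total 0); column heights now [3 2 5 5 2 0], max=5
Test piece Z rot0 at col 2 (width 3): heights before test = [3 2 5 5 2 0]; fits = True

Answer: yes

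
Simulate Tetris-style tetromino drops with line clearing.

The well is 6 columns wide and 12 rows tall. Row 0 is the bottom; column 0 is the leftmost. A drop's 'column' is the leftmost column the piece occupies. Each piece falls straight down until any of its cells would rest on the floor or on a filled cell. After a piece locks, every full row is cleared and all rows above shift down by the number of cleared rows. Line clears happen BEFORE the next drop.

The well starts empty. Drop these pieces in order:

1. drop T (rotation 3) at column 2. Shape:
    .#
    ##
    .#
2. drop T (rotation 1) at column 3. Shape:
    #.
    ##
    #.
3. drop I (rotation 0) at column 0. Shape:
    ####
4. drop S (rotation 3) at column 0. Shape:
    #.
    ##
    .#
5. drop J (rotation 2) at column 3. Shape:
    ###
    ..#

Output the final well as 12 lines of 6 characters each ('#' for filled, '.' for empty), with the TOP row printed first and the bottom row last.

Answer: ......
......
#.....
##....
.#.###
####.#
...#..
...##.
...#..
...#..
..##..
...#..

Derivation:
Drop 1: T rot3 at col 2 lands with bottom-row=0; cleared 0 line(s) (total 0); column heights now [0 0 2 3 0 0], max=3
Drop 2: T rot1 at col 3 lands with bottom-row=3; cleared 0 line(s) (total 0); column heights now [0 0 2 6 5 0], max=6
Drop 3: I rot0 at col 0 lands with bottom-row=6; cleared 0 line(s) (total 0); column heights now [7 7 7 7 5 0], max=7
Drop 4: S rot3 at col 0 lands with bottom-row=7; cleared 0 line(s) (total 0); column heights now [10 9 7 7 5 0], max=10
Drop 5: J rot2 at col 3 lands with bottom-row=6; cleared 0 line(s) (total 0); column heights now [10 9 7 8 8 8], max=10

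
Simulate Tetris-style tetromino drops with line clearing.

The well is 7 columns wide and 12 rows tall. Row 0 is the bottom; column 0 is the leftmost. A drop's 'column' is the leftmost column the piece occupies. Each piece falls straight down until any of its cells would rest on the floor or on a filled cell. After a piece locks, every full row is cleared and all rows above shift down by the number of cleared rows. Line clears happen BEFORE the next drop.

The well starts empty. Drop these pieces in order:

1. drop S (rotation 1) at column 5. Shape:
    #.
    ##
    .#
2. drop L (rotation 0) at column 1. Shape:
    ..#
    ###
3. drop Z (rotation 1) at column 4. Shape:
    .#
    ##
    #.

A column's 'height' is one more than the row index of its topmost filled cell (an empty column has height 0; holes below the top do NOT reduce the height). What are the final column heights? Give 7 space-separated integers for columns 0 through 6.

Answer: 0 1 1 2 4 5 2

Derivation:
Drop 1: S rot1 at col 5 lands with bottom-row=0; cleared 0 line(s) (total 0); column heights now [0 0 0 0 0 3 2], max=3
Drop 2: L rot0 at col 1 lands with bottom-row=0; cleared 0 line(s) (total 0); column heights now [0 1 1 2 0 3 2], max=3
Drop 3: Z rot1 at col 4 lands with bottom-row=2; cleared 0 line(s) (total 0); column heights now [0 1 1 2 4 5 2], max=5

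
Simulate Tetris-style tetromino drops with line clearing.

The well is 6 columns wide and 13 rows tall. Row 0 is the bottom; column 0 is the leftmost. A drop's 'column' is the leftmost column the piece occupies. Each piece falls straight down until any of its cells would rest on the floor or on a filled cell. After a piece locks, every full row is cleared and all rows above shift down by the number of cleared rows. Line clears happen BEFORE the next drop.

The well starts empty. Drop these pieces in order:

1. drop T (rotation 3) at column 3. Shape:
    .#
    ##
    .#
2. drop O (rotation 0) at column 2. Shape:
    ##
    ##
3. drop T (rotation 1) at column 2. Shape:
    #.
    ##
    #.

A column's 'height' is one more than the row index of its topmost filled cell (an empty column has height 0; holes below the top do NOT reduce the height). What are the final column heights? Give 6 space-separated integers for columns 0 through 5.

Answer: 0 0 7 6 3 0

Derivation:
Drop 1: T rot3 at col 3 lands with bottom-row=0; cleared 0 line(s) (total 0); column heights now [0 0 0 2 3 0], max=3
Drop 2: O rot0 at col 2 lands with bottom-row=2; cleared 0 line(s) (total 0); column heights now [0 0 4 4 3 0], max=4
Drop 3: T rot1 at col 2 lands with bottom-row=4; cleared 0 line(s) (total 0); column heights now [0 0 7 6 3 0], max=7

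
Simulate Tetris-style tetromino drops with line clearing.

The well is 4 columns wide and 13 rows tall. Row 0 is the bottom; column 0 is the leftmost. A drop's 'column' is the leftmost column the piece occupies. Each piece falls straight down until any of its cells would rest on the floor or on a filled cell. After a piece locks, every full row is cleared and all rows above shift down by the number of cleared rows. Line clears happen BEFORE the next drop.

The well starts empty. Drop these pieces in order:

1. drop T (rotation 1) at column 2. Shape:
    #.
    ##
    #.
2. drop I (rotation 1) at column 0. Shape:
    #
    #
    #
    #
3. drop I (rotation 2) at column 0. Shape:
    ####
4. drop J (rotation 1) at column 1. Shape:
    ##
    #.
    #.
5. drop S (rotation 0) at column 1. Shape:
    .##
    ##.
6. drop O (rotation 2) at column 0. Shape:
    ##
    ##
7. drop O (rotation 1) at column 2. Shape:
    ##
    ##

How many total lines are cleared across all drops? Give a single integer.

Drop 1: T rot1 at col 2 lands with bottom-row=0; cleared 0 line(s) (total 0); column heights now [0 0 3 2], max=3
Drop 2: I rot1 at col 0 lands with bottom-row=0; cleared 0 line(s) (total 0); column heights now [4 0 3 2], max=4
Drop 3: I rot2 at col 0 lands with bottom-row=4; cleared 1 line(s) (total 1); column heights now [4 0 3 2], max=4
Drop 4: J rot1 at col 1 lands with bottom-row=1; cleared 1 line(s) (total 2); column heights now [3 3 3 0], max=3
Drop 5: S rot0 at col 1 lands with bottom-row=3; cleared 0 line(s) (total 2); column heights now [3 4 5 5], max=5
Drop 6: O rot2 at col 0 lands with bottom-row=4; cleared 1 line(s) (total 3); column heights now [5 5 4 0], max=5
Drop 7: O rot1 at col 2 lands with bottom-row=4; cleared 1 line(s) (total 4); column heights now [3 4 5 5], max=5

Answer: 4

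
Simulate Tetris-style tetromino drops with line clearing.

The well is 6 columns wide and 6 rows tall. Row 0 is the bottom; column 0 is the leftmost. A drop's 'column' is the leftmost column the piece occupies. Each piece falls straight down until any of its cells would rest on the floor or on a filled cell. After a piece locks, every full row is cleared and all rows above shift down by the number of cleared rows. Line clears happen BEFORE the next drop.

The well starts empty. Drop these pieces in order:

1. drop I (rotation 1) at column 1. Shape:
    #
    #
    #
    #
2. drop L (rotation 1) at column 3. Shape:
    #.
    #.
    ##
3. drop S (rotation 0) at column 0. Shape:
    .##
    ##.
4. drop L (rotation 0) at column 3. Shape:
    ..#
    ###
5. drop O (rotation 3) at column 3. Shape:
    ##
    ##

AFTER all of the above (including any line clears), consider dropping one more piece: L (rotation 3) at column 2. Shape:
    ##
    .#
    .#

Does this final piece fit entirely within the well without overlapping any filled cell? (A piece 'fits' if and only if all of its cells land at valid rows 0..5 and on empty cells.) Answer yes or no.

Drop 1: I rot1 at col 1 lands with bottom-row=0; cleared 0 line(s) (total 0); column heights now [0 4 0 0 0 0], max=4
Drop 2: L rot1 at col 3 lands with bottom-row=0; cleared 0 line(s) (total 0); column heights now [0 4 0 3 1 0], max=4
Drop 3: S rot0 at col 0 lands with bottom-row=4; cleared 0 line(s) (total 0); column heights now [5 6 6 3 1 0], max=6
Drop 4: L rot0 at col 3 lands with bottom-row=3; cleared 0 line(s) (total 0); column heights now [5 6 6 4 4 5], max=6
Drop 5: O rot3 at col 3 lands with bottom-row=4; cleared 0 line(s) (total 0); column heights now [5 6 6 6 6 5], max=6
Test piece L rot3 at col 2 (width 2): heights before test = [5 6 6 6 6 5]; fits = False

Answer: no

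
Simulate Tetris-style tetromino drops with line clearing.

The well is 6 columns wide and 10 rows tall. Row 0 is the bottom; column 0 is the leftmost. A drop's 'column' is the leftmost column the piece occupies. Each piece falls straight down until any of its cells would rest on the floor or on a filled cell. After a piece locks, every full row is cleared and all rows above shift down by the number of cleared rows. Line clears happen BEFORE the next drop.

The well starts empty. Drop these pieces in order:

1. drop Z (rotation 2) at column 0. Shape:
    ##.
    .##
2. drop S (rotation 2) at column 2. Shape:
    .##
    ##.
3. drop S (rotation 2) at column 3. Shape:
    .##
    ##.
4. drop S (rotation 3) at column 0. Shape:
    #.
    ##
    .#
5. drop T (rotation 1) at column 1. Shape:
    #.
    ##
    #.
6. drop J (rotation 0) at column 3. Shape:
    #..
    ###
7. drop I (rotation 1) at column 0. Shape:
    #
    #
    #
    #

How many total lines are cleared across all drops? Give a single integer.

Answer: 1

Derivation:
Drop 1: Z rot2 at col 0 lands with bottom-row=0; cleared 0 line(s) (total 0); column heights now [2 2 1 0 0 0], max=2
Drop 2: S rot2 at col 2 lands with bottom-row=1; cleared 0 line(s) (total 0); column heights now [2 2 2 3 3 0], max=3
Drop 3: S rot2 at col 3 lands with bottom-row=3; cleared 0 line(s) (total 0); column heights now [2 2 2 4 5 5], max=5
Drop 4: S rot3 at col 0 lands with bottom-row=2; cleared 0 line(s) (total 0); column heights now [5 4 2 4 5 5], max=5
Drop 5: T rot1 at col 1 lands with bottom-row=4; cleared 0 line(s) (total 0); column heights now [5 7 6 4 5 5], max=7
Drop 6: J rot0 at col 3 lands with bottom-row=5; cleared 0 line(s) (total 0); column heights now [5 7 6 7 6 6], max=7
Drop 7: I rot1 at col 0 lands with bottom-row=5; cleared 1 line(s) (total 1); column heights now [8 6 2 6 5 5], max=8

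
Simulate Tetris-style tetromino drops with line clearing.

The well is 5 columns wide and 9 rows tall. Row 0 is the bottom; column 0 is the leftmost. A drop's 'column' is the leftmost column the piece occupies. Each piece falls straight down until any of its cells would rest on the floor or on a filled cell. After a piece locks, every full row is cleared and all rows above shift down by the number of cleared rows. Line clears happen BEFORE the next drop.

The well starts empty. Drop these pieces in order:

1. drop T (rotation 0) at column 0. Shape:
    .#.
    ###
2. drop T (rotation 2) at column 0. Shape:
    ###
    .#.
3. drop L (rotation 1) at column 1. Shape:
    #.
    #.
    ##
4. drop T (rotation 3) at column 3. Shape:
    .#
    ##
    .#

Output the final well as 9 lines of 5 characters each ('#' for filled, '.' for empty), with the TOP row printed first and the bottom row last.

Answer: .....
.....
.#...
.#...
.##..
###..
.#..#
.#.##
###.#

Derivation:
Drop 1: T rot0 at col 0 lands with bottom-row=0; cleared 0 line(s) (total 0); column heights now [1 2 1 0 0], max=2
Drop 2: T rot2 at col 0 lands with bottom-row=2; cleared 0 line(s) (total 0); column heights now [4 4 4 0 0], max=4
Drop 3: L rot1 at col 1 lands with bottom-row=4; cleared 0 line(s) (total 0); column heights now [4 7 5 0 0], max=7
Drop 4: T rot3 at col 3 lands with bottom-row=0; cleared 0 line(s) (total 0); column heights now [4 7 5 2 3], max=7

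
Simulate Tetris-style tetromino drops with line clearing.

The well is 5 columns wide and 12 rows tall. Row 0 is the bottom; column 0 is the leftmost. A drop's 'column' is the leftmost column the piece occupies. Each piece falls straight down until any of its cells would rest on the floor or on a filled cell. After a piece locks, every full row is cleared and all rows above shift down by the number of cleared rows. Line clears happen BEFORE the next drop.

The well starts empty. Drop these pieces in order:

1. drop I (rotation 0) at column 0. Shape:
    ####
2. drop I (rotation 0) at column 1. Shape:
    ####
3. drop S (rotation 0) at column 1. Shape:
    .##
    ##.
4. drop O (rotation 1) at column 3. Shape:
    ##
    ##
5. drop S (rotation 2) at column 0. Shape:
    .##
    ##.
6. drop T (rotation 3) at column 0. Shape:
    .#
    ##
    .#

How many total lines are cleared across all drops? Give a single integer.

Drop 1: I rot0 at col 0 lands with bottom-row=0; cleared 0 line(s) (total 0); column heights now [1 1 1 1 0], max=1
Drop 2: I rot0 at col 1 lands with bottom-row=1; cleared 0 line(s) (total 0); column heights now [1 2 2 2 2], max=2
Drop 3: S rot0 at col 1 lands with bottom-row=2; cleared 0 line(s) (total 0); column heights now [1 3 4 4 2], max=4
Drop 4: O rot1 at col 3 lands with bottom-row=4; cleared 0 line(s) (total 0); column heights now [1 3 4 6 6], max=6
Drop 5: S rot2 at col 0 lands with bottom-row=3; cleared 0 line(s) (total 0); column heights now [4 5 5 6 6], max=6
Drop 6: T rot3 at col 0 lands with bottom-row=5; cleared 0 line(s) (total 0); column heights now [7 8 5 6 6], max=8

Answer: 0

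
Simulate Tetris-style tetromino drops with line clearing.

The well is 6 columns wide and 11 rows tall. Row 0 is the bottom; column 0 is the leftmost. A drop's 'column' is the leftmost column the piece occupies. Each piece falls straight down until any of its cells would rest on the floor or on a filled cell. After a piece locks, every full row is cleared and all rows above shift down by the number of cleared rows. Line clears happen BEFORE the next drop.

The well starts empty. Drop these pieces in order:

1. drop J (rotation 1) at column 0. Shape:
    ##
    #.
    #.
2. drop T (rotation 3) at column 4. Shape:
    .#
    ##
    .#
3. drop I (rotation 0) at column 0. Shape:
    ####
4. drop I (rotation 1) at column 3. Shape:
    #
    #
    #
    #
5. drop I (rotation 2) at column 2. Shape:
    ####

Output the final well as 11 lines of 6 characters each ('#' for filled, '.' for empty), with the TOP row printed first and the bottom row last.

Drop 1: J rot1 at col 0 lands with bottom-row=0; cleared 0 line(s) (total 0); column heights now [3 3 0 0 0 0], max=3
Drop 2: T rot3 at col 4 lands with bottom-row=0; cleared 0 line(s) (total 0); column heights now [3 3 0 0 2 3], max=3
Drop 3: I rot0 at col 0 lands with bottom-row=3; cleared 0 line(s) (total 0); column heights now [4 4 4 4 2 3], max=4
Drop 4: I rot1 at col 3 lands with bottom-row=4; cleared 0 line(s) (total 0); column heights now [4 4 4 8 2 3], max=8
Drop 5: I rot2 at col 2 lands with bottom-row=8; cleared 0 line(s) (total 0); column heights now [4 4 9 9 9 9], max=9

Answer: ......
......
..####
...#..
...#..
...#..
...#..
####..
##...#
#...##
#....#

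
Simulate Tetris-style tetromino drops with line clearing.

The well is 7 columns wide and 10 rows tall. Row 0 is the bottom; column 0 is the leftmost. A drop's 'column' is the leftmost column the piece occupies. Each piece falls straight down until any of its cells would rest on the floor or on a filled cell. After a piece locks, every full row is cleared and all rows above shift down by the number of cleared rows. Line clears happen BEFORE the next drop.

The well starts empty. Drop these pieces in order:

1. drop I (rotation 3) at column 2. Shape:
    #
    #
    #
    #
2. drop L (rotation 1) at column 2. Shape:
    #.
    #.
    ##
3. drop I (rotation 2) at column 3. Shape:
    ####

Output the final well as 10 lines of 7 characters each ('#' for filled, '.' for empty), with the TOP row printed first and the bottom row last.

Answer: .......
.......
.......
..#....
..#####
..##...
..#....
..#....
..#....
..#....

Derivation:
Drop 1: I rot3 at col 2 lands with bottom-row=0; cleared 0 line(s) (total 0); column heights now [0 0 4 0 0 0 0], max=4
Drop 2: L rot1 at col 2 lands with bottom-row=4; cleared 0 line(s) (total 0); column heights now [0 0 7 5 0 0 0], max=7
Drop 3: I rot2 at col 3 lands with bottom-row=5; cleared 0 line(s) (total 0); column heights now [0 0 7 6 6 6 6], max=7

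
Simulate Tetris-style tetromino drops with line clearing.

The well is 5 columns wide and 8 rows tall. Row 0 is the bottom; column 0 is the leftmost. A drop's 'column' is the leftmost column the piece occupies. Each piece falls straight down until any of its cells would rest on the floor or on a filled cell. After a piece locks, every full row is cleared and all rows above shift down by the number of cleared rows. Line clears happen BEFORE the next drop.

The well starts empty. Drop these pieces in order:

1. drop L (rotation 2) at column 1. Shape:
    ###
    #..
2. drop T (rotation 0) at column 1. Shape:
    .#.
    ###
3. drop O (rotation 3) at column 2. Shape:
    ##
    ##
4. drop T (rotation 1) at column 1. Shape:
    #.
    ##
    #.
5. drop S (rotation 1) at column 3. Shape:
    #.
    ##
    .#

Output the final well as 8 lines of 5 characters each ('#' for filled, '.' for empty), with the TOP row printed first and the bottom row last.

Answer: .#.#.
.####
.####
..##.
..#..
.###.
.###.
.#...

Derivation:
Drop 1: L rot2 at col 1 lands with bottom-row=0; cleared 0 line(s) (total 0); column heights now [0 2 2 2 0], max=2
Drop 2: T rot0 at col 1 lands with bottom-row=2; cleared 0 line(s) (total 0); column heights now [0 3 4 3 0], max=4
Drop 3: O rot3 at col 2 lands with bottom-row=4; cleared 0 line(s) (total 0); column heights now [0 3 6 6 0], max=6
Drop 4: T rot1 at col 1 lands with bottom-row=5; cleared 0 line(s) (total 0); column heights now [0 8 7 6 0], max=8
Drop 5: S rot1 at col 3 lands with bottom-row=5; cleared 0 line(s) (total 0); column heights now [0 8 7 8 7], max=8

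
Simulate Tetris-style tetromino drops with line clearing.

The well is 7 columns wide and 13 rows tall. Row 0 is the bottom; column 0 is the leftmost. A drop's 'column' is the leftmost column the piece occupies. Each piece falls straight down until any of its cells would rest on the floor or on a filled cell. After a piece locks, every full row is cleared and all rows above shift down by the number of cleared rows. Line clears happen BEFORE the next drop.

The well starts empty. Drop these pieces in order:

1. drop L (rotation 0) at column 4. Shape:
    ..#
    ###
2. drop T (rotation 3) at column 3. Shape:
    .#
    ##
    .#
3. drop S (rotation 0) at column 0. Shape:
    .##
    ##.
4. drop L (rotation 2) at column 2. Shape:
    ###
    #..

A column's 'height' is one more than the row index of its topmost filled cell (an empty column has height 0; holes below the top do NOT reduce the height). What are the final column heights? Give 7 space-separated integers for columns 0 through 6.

Drop 1: L rot0 at col 4 lands with bottom-row=0; cleared 0 line(s) (total 0); column heights now [0 0 0 0 1 1 2], max=2
Drop 2: T rot3 at col 3 lands with bottom-row=1; cleared 0 line(s) (total 0); column heights now [0 0 0 3 4 1 2], max=4
Drop 3: S rot0 at col 0 lands with bottom-row=0; cleared 0 line(s) (total 0); column heights now [1 2 2 3 4 1 2], max=4
Drop 4: L rot2 at col 2 lands with bottom-row=3; cleared 0 line(s) (total 0); column heights now [1 2 5 5 5 1 2], max=5

Answer: 1 2 5 5 5 1 2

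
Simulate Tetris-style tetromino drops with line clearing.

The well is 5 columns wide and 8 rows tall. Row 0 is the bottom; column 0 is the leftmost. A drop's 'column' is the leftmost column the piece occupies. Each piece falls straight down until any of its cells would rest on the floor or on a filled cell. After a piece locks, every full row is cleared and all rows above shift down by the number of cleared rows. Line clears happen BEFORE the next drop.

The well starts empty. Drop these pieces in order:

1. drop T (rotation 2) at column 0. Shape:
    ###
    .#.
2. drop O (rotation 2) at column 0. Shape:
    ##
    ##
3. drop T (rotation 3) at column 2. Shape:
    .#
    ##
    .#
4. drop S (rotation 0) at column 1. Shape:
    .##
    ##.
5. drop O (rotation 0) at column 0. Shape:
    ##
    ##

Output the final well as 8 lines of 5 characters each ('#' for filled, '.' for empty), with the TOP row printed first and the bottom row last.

Answer: .....
##...
####.
.##..
##.#.
####.
####.
.#...

Derivation:
Drop 1: T rot2 at col 0 lands with bottom-row=0; cleared 0 line(s) (total 0); column heights now [2 2 2 0 0], max=2
Drop 2: O rot2 at col 0 lands with bottom-row=2; cleared 0 line(s) (total 0); column heights now [4 4 2 0 0], max=4
Drop 3: T rot3 at col 2 lands with bottom-row=1; cleared 0 line(s) (total 0); column heights now [4 4 3 4 0], max=4
Drop 4: S rot0 at col 1 lands with bottom-row=4; cleared 0 line(s) (total 0); column heights now [4 5 6 6 0], max=6
Drop 5: O rot0 at col 0 lands with bottom-row=5; cleared 0 line(s) (total 0); column heights now [7 7 6 6 0], max=7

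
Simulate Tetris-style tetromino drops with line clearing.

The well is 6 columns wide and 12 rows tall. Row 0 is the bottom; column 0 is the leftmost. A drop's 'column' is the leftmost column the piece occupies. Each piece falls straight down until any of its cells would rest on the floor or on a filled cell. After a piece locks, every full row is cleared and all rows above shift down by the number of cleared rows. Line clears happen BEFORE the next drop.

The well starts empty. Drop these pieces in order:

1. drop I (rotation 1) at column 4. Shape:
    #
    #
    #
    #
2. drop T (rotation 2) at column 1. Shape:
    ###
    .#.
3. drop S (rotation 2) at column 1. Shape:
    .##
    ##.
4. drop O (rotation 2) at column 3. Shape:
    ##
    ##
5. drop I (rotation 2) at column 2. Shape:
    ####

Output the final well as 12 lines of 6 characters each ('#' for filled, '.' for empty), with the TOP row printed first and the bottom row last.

Answer: ......
......
......
......
......
..####
...##.
...##.
..###.
.##.#.
.####.
..#.#.

Derivation:
Drop 1: I rot1 at col 4 lands with bottom-row=0; cleared 0 line(s) (total 0); column heights now [0 0 0 0 4 0], max=4
Drop 2: T rot2 at col 1 lands with bottom-row=0; cleared 0 line(s) (total 0); column heights now [0 2 2 2 4 0], max=4
Drop 3: S rot2 at col 1 lands with bottom-row=2; cleared 0 line(s) (total 0); column heights now [0 3 4 4 4 0], max=4
Drop 4: O rot2 at col 3 lands with bottom-row=4; cleared 0 line(s) (total 0); column heights now [0 3 4 6 6 0], max=6
Drop 5: I rot2 at col 2 lands with bottom-row=6; cleared 0 line(s) (total 0); column heights now [0 3 7 7 7 7], max=7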